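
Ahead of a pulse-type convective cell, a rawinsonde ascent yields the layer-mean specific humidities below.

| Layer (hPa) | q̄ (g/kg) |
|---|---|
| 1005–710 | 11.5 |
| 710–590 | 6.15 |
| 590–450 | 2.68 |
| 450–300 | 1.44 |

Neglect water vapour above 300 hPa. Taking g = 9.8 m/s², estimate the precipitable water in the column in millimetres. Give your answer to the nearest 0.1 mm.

Precipitable water is the column-integrated vapour mass per unit area: PW = (1/g) Σ q̄ Δp, with q in kg/kg and Δp in Pa (1 kg/m² of water = 1 mm).
Layer 1005–710 hPa: Δp = 295 hPa = 29500 Pa, q̄ = 0.0115 kg/kg → 0.0115 × 29500 / 9.8 = 34.62 mm
Layer 710–590 hPa: Δp = 120 hPa = 12000 Pa, q̄ = 0.00615 kg/kg → 0.00615 × 12000 / 9.8 = 7.53 mm
Layer 590–450 hPa: Δp = 140 hPa = 14000 Pa, q̄ = 0.00268 kg/kg → 0.00268 × 14000 / 9.8 = 3.83 mm
Layer 450–300 hPa: Δp = 150 hPa = 15000 Pa, q̄ = 0.00144 kg/kg → 0.00144 × 15000 / 9.8 = 2.20 mm
PW = 34.62 + 7.53 + 3.83 + 2.20 = 48.18 ≈ 48.2 mm.

PW ≈ 48.2 mm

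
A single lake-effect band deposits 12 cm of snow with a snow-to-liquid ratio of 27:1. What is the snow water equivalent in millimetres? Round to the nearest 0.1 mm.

SWE ≈ 4.4 mm

SWE = snow depth / ratio = 12 cm / 27 = 0.444 cm = 4.4 mm.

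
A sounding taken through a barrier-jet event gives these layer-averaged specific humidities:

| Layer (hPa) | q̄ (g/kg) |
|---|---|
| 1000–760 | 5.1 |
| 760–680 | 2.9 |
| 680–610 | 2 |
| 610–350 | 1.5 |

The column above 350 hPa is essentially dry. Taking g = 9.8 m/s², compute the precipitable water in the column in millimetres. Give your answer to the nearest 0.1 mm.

PW ≈ 20.3 mm

Precipitable water is the column-integrated vapour mass per unit area: PW = (1/g) Σ q̄ Δp, with q in kg/kg and Δp in Pa (1 kg/m² of water = 1 mm).
Layer 1000–760 hPa: Δp = 240 hPa = 24000 Pa, q̄ = 0.0051 kg/kg → 0.0051 × 24000 / 9.8 = 12.49 mm
Layer 760–680 hPa: Δp = 80 hPa = 8000 Pa, q̄ = 0.0029 kg/kg → 0.0029 × 8000 / 9.8 = 2.37 mm
Layer 680–610 hPa: Δp = 70 hPa = 7000 Pa, q̄ = 0.002 kg/kg → 0.002 × 7000 / 9.8 = 1.43 mm
Layer 610–350 hPa: Δp = 260 hPa = 26000 Pa, q̄ = 0.0015 kg/kg → 0.0015 × 26000 / 9.8 = 3.98 mm
PW = 12.49 + 2.37 + 1.43 + 3.98 = 20.27 ≈ 20.3 mm.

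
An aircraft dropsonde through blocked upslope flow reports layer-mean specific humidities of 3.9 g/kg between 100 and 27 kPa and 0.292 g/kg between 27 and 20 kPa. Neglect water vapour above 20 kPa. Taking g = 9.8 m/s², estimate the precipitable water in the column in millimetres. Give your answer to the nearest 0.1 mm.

Precipitable water is the column-integrated vapour mass per unit area: PW = (1/g) Σ q̄ Δp, with q in kg/kg and Δp in Pa (1 kg/m² of water = 1 mm).
Layer 100–27 kPa: Δp = 730 hPa = 73000 Pa, q̄ = 0.0039 kg/kg → 0.0039 × 73000 / 9.8 = 29.05 mm
Layer 27–20 kPa: Δp = 70 hPa = 7000 Pa, q̄ = 0.000292 kg/kg → 0.000292 × 7000 / 9.8 = 0.21 mm
PW = 29.05 + 0.21 = 29.26 ≈ 29.3 mm.

PW ≈ 29.3 mm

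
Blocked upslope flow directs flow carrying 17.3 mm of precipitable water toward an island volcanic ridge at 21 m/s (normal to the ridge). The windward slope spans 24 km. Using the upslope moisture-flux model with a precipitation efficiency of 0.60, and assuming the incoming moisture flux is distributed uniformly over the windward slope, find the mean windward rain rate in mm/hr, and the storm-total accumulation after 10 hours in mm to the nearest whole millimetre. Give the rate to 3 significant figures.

R ≈ 32.7 mm/hr; total ≈ 327 mm

Incoming column moisture flux per unit ridge length: F = V × PW = 21 × 17.3 = 363.3 mm·m/s.
Spread over the 24 km slope with efficiency ε = 0.60: R = ε·F/W = 0.60 × 363.3 / 24000 m = 9.083e-03 mm/s.
R = 9.083e-03 × 3600 = 32.7 mm/hr.
Over 10 h: total = 32.7 × 10 = 327 mm.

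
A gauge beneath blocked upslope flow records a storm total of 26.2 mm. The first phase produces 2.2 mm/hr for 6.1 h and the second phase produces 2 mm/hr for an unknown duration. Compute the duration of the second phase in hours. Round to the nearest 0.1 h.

Known phases: 2.2 × 6.1 = 13.42 mm.
Remaining depth = 26.2 − 13.42 = 12.78 mm.
Duration = 12.78 / 2 = 6.4 h.

duration ≈ 6.4 h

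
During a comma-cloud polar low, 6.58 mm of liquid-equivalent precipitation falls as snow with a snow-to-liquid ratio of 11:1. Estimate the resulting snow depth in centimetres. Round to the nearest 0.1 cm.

Snow depth = liquid × ratio = 6.58 mm × 11 = 72.38 mm = 7.2 cm.

snow depth ≈ 7.2 cm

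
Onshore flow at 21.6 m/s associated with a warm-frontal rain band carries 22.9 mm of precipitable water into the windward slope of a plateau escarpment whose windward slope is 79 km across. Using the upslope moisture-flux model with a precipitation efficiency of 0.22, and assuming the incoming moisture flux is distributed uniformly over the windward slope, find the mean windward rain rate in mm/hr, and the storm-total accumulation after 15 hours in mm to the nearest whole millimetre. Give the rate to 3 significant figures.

Incoming column moisture flux per unit ridge length: F = V × PW = 21.6 × 22.9 = 494.64 mm·m/s.
Spread over the 79 km slope with efficiency ε = 0.22: R = ε·F/W = 0.22 × 494.64 / 79000 m = 1.377e-03 mm/s.
R = 1.377e-03 × 3600 = 4.96 mm/hr.
Over 15 h: total = 4.96 × 15 = 74.4 ≈ 74 mm.

R ≈ 4.96 mm/hr; total ≈ 74 mm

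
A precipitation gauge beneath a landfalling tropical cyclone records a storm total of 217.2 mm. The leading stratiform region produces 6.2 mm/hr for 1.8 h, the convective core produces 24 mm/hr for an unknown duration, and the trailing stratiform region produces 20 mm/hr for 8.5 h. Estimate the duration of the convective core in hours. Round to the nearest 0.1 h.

Known phases: 6.2 × 1.8 + 20 × 8.5 = 11.16 + 170 = 181.16 mm.
Remaining depth = 217.2 − 181.16 = 36.04 mm.
Duration = 36.04 / 24 = 1.5 h.

duration ≈ 1.5 h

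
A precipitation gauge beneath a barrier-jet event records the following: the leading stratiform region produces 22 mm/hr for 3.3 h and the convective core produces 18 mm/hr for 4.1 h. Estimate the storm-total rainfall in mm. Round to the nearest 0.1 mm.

total ≈ 146.4 mm

Total = Σ Rᵢ Δtᵢ = 22 × 3.3 + 18 × 4.1
      = 72.6 + 73.8 = 146.4 mm.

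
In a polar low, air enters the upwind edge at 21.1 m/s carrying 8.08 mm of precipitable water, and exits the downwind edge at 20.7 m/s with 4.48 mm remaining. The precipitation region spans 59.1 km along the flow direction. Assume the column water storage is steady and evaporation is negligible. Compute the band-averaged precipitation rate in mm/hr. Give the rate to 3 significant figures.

R ≈ 4.74 mm/hr

Column moisture flux per unit crosswind length is F = V × PW.
Inflow: F_in = 21.1 × 8.08 = 170.488 mm·m/s
Outflow: F_out = 20.7 × 4.48 = 92.736 mm·m/s
Steady-state rate R = (F_in − F_out)/L = (170.488 − 92.736) / 59100 m = 1.316e-03 mm/s.
R = 1.316e-03 × 3600 = 4.74 mm/hr.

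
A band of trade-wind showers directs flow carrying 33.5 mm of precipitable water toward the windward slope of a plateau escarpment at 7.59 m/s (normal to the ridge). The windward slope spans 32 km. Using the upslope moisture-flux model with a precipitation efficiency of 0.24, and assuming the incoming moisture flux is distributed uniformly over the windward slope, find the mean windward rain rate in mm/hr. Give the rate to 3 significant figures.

R ≈ 6.87 mm/hr

Incoming column moisture flux per unit ridge length: F = V × PW = 7.59 × 33.5 = 254.265 mm·m/s.
Spread over the 32 km slope with efficiency ε = 0.24: R = ε·F/W = 0.24 × 254.265 / 32000 m = 1.907e-03 mm/s.
R = 1.907e-03 × 3600 = 6.87 mm/hr.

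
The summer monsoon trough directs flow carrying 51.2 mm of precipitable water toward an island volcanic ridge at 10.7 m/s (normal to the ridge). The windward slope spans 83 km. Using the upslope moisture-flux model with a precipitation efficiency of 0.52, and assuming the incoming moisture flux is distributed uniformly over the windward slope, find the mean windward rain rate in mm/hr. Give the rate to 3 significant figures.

R ≈ 12.4 mm/hr

Incoming column moisture flux per unit ridge length: F = V × PW = 10.7 × 51.2 = 547.84 mm·m/s.
Spread over the 83 km slope with efficiency ε = 0.52: R = ε·F/W = 0.52 × 547.84 / 83000 m = 3.432e-03 mm/s.
R = 3.432e-03 × 3600 = 12.4 mm/hr.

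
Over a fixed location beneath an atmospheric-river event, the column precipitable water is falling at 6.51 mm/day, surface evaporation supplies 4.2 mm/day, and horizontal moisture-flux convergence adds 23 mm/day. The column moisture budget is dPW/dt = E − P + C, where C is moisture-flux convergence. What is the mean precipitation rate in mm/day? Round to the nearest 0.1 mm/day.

dPW/dt = -6.51 mm/day.
P = E + C − dPW/dt = 4.2 + (23) − (-6.51) = 33.7 mm/day.

P ≈ 33.7 mm/day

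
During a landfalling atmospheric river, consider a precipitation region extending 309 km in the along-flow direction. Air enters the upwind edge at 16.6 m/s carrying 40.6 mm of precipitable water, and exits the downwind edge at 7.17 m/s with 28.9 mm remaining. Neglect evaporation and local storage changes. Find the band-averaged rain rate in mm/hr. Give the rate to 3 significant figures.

Column moisture flux per unit crosswind length is F = V × PW.
Inflow: F_in = 16.6 × 40.6 = 673.96 mm·m/s
Outflow: F_out = 7.17 × 28.9 = 207.213 mm·m/s
Steady-state rate R = (F_in − F_out)/L = (673.96 − 207.213) / 309000 m = 1.511e-03 mm/s.
R = 1.511e-03 × 3600 = 5.44 mm/hr.

R ≈ 5.44 mm/hr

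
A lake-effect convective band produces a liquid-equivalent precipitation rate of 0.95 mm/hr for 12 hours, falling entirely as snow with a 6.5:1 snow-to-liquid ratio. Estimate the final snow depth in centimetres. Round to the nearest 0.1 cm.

snow depth ≈ 7.4 cm

Liquid-equivalent depth = 0.95 × 12 = 11.4 mm.
Snow depth = 11.4 mm × 6.5 = 74.1 mm = 7.4 cm.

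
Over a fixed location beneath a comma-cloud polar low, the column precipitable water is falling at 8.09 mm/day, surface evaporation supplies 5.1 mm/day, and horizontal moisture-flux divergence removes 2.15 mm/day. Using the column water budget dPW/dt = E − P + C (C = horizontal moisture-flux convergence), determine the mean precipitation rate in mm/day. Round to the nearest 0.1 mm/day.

dPW/dt = -8.09 mm/day.
P = E + C − dPW/dt = 5.1 + (-2.15) − (-8.09) = 11.0 mm/day.

P ≈ 11.0 mm/day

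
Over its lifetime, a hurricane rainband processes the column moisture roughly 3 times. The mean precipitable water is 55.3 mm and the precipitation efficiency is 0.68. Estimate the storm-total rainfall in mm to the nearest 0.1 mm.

Each cycle deposits ε × PW = 0.68 × 55.3 = 37.604 mm.
Over 3 cycles: 3 × 37.604 = 112.8 mm.

rainfall ≈ 112.8 mm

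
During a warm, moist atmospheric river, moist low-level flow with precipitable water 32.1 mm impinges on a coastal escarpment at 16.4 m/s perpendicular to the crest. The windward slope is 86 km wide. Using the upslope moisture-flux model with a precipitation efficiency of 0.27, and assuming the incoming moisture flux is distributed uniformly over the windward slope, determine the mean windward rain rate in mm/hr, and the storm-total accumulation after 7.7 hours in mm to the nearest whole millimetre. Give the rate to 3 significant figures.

R ≈ 5.95 mm/hr; total ≈ 46 mm

Incoming column moisture flux per unit ridge length: F = V × PW = 16.4 × 32.1 = 526.44 mm·m/s.
Spread over the 86 km slope with efficiency ε = 0.27: R = ε·F/W = 0.27 × 526.44 / 86000 m = 1.653e-03 mm/s.
R = 1.653e-03 × 3600 = 5.95 mm/hr.
Over 7.7 h: total = 5.95 × 7.7 = 45.815 ≈ 46 mm.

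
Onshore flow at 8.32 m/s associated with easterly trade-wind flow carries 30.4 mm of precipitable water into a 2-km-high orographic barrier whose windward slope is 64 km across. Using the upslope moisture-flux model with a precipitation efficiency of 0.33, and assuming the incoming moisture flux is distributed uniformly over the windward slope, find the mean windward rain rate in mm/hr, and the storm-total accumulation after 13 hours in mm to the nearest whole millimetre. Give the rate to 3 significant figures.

R ≈ 4.69 mm/hr; total ≈ 61 mm

Incoming column moisture flux per unit ridge length: F = V × PW = 8.32 × 30.4 = 252.928 mm·m/s.
Spread over the 64 km slope with efficiency ε = 0.33: R = ε·F/W = 0.33 × 252.928 / 64000 m = 1.304e-03 mm/s.
R = 1.304e-03 × 3600 = 4.69 mm/hr.
Over 13 h: total = 4.69 × 13 = 60.97 ≈ 61 mm.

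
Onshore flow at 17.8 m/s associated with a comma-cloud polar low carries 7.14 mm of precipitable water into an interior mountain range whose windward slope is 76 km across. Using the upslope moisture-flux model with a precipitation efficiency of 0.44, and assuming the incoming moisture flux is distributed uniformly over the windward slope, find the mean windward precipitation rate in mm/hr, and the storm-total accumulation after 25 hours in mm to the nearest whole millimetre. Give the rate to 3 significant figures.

Incoming column moisture flux per unit ridge length: F = V × PW = 17.8 × 7.14 = 127.092 mm·m/s.
Spread over the 76 km slope with efficiency ε = 0.44: R = ε·F/W = 0.44 × 127.092 / 76000 m = 7.358e-04 mm/s.
R = 7.358e-04 × 3600 = 2.65 mm/hr.
Over 25 h: total = 2.65 × 25 = 66.25 ≈ 66 mm.

R ≈ 2.65 mm/hr; total ≈ 66 mm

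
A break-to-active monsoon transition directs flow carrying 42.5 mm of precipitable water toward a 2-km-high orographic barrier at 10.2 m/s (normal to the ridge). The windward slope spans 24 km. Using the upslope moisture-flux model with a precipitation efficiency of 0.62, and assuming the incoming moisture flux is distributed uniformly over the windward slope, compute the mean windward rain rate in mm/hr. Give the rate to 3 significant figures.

Incoming column moisture flux per unit ridge length: F = V × PW = 10.2 × 42.5 = 433.5 mm·m/s.
Spread over the 24 km slope with efficiency ε = 0.62: R = ε·F/W = 0.62 × 433.5 / 24000 m = 1.120e-02 mm/s.
R = 1.120e-02 × 3600 = 40.3 mm/hr.

R ≈ 40.3 mm/hr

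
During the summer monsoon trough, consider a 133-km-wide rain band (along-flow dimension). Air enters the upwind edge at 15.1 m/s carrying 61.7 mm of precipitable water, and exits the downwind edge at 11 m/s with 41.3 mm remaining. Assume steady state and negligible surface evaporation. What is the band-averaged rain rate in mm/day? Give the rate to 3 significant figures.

Column moisture flux per unit crosswind length is F = V × PW.
Inflow: F_in = 15.1 × 61.7 = 931.67 mm·m/s
Outflow: F_out = 11 × 41.3 = 454.3 mm·m/s
Steady-state rate R = (F_in − F_out)/L = (931.67 − 454.3) / 133000 m = 3.589e-03 mm/s.
R = 3.589e-03 × 3600 × 24 = 310 mm/day.

R ≈ 310 mm/day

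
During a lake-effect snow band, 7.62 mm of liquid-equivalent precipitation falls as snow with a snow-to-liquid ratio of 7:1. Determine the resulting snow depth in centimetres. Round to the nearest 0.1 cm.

snow depth ≈ 5.3 cm

Snow depth = liquid × ratio = 7.62 mm × 7 = 53.34 mm = 5.3 cm.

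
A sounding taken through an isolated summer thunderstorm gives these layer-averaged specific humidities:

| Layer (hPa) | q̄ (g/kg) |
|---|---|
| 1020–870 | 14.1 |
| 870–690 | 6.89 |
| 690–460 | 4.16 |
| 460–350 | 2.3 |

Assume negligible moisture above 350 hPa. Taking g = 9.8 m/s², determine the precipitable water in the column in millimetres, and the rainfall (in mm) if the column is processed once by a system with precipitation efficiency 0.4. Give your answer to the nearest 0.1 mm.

PW ≈ 46.6 mm; rainfall ≈ 18.6 mm

Precipitable water is the column-integrated vapour mass per unit area: PW = (1/g) Σ q̄ Δp, with q in kg/kg and Δp in Pa (1 kg/m² of water = 1 mm).
Layer 1020–870 hPa: Δp = 150 hPa = 15000 Pa, q̄ = 0.0141 kg/kg → 0.0141 × 15000 / 9.8 = 21.58 mm
Layer 870–690 hPa: Δp = 180 hPa = 18000 Pa, q̄ = 0.00689 kg/kg → 0.00689 × 18000 / 9.8 = 12.66 mm
Layer 690–460 hPa: Δp = 230 hPa = 23000 Pa, q̄ = 0.00416 kg/kg → 0.00416 × 23000 / 9.8 = 9.76 mm
Layer 460–350 hPa: Δp = 110 hPa = 11000 Pa, q̄ = 0.0023 kg/kg → 0.0023 × 11000 / 9.8 = 2.58 mm
PW = 21.58 + 12.66 + 9.76 + 2.58 = 46.58 ≈ 46.6 mm.
Rainfall = ε × PW = 0.4 × 46.6 = 18.6 mm.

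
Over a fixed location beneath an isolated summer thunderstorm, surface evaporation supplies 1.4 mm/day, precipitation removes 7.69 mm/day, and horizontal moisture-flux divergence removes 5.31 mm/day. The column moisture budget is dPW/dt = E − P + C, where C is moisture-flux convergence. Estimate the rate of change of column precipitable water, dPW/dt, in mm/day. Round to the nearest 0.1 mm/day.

dPW/dt = E − P + C = 1.4 − 7.69 + (-5.31) = -11.6 mm/day.

dPW/dt ≈ -11.6 mm/day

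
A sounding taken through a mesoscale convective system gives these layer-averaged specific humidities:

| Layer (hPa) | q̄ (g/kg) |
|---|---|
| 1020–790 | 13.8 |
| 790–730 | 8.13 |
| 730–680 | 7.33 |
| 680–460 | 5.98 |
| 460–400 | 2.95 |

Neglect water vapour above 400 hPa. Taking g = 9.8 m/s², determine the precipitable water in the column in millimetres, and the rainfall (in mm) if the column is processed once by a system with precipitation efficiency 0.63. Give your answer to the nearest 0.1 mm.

Precipitable water is the column-integrated vapour mass per unit area: PW = (1/g) Σ q̄ Δp, with q in kg/kg and Δp in Pa (1 kg/m² of water = 1 mm).
Layer 1020–790 hPa: Δp = 230 hPa = 23000 Pa, q̄ = 0.0138 kg/kg → 0.0138 × 23000 / 9.8 = 32.39 mm
Layer 790–730 hPa: Δp = 60 hPa = 6000 Pa, q̄ = 0.00813 kg/kg → 0.00813 × 6000 / 9.8 = 4.98 mm
Layer 730–680 hPa: Δp = 50 hPa = 5000 Pa, q̄ = 0.00733 kg/kg → 0.00733 × 5000 / 9.8 = 3.74 mm
Layer 680–460 hPa: Δp = 220 hPa = 22000 Pa, q̄ = 0.00598 kg/kg → 0.00598 × 22000 / 9.8 = 13.42 mm
Layer 460–400 hPa: Δp = 60 hPa = 6000 Pa, q̄ = 0.00295 kg/kg → 0.00295 × 6000 / 9.8 = 1.81 mm
PW = 32.39 + 4.98 + 3.74 + 13.42 + 1.81 = 56.34 ≈ 56.3 mm.
Rainfall = ε × PW = 0.63 × 56.3 = 35.5 mm.

PW ≈ 56.3 mm; rainfall ≈ 35.5 mm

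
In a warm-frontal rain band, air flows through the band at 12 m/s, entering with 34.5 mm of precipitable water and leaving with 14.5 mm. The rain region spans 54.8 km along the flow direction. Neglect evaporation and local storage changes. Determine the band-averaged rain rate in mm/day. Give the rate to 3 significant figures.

Column moisture flux per unit crosswind length is F = V × PW.
Inflow: F_in = 12 × 34.5 = 414 mm·m/s
Outflow: F_out = 12 × 14.5 = 174 mm·m/s
Steady-state rate R = (F_in − F_out)/L = (414 − 174) / 54800 m = 4.380e-03 mm/s.
R = 4.380e-03 × 3600 × 24 = 378 mm/day.

R ≈ 378 mm/day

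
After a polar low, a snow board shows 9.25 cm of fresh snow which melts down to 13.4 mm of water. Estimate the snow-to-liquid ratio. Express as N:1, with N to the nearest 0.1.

ratio ≈ 6.9

Ratio = snow depth / SWE = 92.5 mm / 13.4 mm = 6.9, i.e. 6.9:1.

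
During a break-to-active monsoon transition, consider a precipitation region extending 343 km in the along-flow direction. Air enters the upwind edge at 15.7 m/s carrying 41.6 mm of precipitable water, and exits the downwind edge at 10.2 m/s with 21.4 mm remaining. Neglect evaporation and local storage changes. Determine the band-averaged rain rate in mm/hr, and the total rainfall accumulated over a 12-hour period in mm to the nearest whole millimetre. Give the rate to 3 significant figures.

R ≈ 4.56 mm/hr; total ≈ 55 mm

Column moisture flux per unit crosswind length is F = V × PW.
Inflow: F_in = 15.7 × 41.6 = 653.12 mm·m/s
Outflow: F_out = 10.2 × 21.4 = 218.28 mm·m/s
Steady-state rate R = (F_in − F_out)/L = (653.12 − 218.28) / 343000 m = 1.268e-03 mm/s.
R = 1.268e-03 × 3600 = 4.56 mm/hr.
Over 12 h: total = 4.56 × 12 = 54.72 ≈ 55 mm.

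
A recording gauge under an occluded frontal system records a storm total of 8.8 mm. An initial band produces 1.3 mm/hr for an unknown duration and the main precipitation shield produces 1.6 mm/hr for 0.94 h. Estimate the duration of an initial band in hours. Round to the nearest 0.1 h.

Known phases: 1.6 × 0.94 = 1.504 mm.
Remaining depth = 8.8 − 1.504 = 7.296 mm.
Duration = 7.296 / 1.3 = 5.6 h.

duration ≈ 5.6 h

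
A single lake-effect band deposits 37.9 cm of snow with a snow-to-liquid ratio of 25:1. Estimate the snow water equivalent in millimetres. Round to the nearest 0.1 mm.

SWE ≈ 15.2 mm

SWE = snow depth / ratio = 37.9 cm / 25 = 1.516 cm = 15.2 mm.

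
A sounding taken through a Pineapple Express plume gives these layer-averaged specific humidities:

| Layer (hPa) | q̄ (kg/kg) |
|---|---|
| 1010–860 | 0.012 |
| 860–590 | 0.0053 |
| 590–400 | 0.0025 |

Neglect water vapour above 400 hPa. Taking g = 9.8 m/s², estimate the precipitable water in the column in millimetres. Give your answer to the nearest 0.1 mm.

PW ≈ 37.8 mm

Precipitable water is the column-integrated vapour mass per unit area: PW = (1/g) Σ q̄ Δp, with q in kg/kg and Δp in Pa (1 kg/m² of water = 1 mm).
Layer 1010–860 hPa: Δp = 150 hPa = 15000 Pa, q̄ = 0.012 kg/kg → 0.012 × 15000 / 9.8 = 18.37 mm
Layer 860–590 hPa: Δp = 270 hPa = 27000 Pa, q̄ = 0.0053 kg/kg → 0.0053 × 27000 / 9.8 = 14.60 mm
Layer 590–400 hPa: Δp = 190 hPa = 19000 Pa, q̄ = 0.0025 kg/kg → 0.0025 × 19000 / 9.8 = 4.85 mm
PW = 18.37 + 14.60 + 4.85 = 37.82 ≈ 37.8 mm.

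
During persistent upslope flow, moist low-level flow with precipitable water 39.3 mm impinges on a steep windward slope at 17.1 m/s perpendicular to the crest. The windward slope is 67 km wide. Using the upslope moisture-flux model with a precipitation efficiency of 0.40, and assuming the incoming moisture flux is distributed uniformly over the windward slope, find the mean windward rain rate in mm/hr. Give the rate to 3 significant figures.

Incoming column moisture flux per unit ridge length: F = V × PW = 17.1 × 39.3 = 672.03 mm·m/s.
Spread over the 67 km slope with efficiency ε = 0.40: R = ε·F/W = 0.40 × 672.03 / 67000 m = 4.012e-03 mm/s.
R = 4.012e-03 × 3600 = 14.4 mm/hr.

R ≈ 14.4 mm/hr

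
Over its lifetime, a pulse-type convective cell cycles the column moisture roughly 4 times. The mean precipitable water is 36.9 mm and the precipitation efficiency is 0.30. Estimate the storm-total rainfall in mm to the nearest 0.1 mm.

Each cycle deposits ε × PW = 0.30 × 36.9 = 11.07 mm.
Over 4 cycles: 4 × 11.07 = 44.3 mm.

rainfall ≈ 44.3 mm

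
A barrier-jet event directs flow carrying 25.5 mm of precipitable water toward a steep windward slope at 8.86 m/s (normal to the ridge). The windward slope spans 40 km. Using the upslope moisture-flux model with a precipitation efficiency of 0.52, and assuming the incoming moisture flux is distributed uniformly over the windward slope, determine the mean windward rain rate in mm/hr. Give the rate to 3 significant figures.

R ≈ 10.6 mm/hr

Incoming column moisture flux per unit ridge length: F = V × PW = 8.86 × 25.5 = 225.93 mm·m/s.
Spread over the 40 km slope with efficiency ε = 0.52: R = ε·F/W = 0.52 × 225.93 / 40000 m = 2.937e-03 mm/s.
R = 2.937e-03 × 3600 = 10.6 mm/hr.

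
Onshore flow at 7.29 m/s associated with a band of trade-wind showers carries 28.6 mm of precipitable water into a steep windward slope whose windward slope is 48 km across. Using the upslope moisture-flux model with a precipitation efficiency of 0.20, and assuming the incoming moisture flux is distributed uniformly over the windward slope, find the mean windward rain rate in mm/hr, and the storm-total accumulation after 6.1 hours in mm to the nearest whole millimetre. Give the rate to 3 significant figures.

Incoming column moisture flux per unit ridge length: F = V × PW = 7.29 × 28.6 = 208.494 mm·m/s.
Spread over the 48 km slope with efficiency ε = 0.20: R = ε·F/W = 0.20 × 208.494 / 48000 m = 8.687e-04 mm/s.
R = 8.687e-04 × 3600 = 3.13 mm/hr.
Over 6.1 h: total = 3.13 × 6.1 = 19.093 ≈ 19 mm.

R ≈ 3.13 mm/hr; total ≈ 19 mm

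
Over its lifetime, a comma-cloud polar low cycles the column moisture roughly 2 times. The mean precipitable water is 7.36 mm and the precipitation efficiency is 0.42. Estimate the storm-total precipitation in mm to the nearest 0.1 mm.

Each cycle deposits ε × PW = 0.42 × 7.36 = 3.0912 mm.
Over 2 cycles: 2 × 3.0912 = 6.2 mm.

precipitation ≈ 6.2 mm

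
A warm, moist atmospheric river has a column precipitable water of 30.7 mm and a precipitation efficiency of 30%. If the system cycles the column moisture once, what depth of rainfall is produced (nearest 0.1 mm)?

Rainfall = ε × PW = 0.30 × 30.7 = 9.2 mm.

rainfall ≈ 9.2 mm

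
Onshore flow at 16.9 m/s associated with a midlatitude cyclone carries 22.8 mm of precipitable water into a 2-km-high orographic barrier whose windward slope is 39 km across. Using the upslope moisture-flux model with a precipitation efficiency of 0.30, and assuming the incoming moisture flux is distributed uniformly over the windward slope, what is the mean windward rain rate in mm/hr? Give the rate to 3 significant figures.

R ≈ 10.7 mm/hr

Incoming column moisture flux per unit ridge length: F = V × PW = 16.9 × 22.8 = 385.32 mm·m/s.
Spread over the 39 km slope with efficiency ε = 0.30: R = ε·F/W = 0.30 × 385.32 / 39000 m = 2.964e-03 mm/s.
R = 2.964e-03 × 3600 = 10.7 mm/hr.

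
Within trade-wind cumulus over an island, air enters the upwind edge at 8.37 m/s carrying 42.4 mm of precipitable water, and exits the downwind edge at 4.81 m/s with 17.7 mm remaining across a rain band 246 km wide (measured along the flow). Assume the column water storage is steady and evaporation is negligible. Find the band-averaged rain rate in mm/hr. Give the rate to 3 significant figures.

Column moisture flux per unit crosswind length is F = V × PW.
Inflow: F_in = 8.37 × 42.4 = 354.888 mm·m/s
Outflow: F_out = 4.81 × 17.7 = 85.137 mm·m/s
Steady-state rate R = (F_in − F_out)/L = (354.888 − 85.137) / 246000 m = 1.097e-03 mm/s.
R = 1.097e-03 × 3600 = 3.95 mm/hr.

R ≈ 3.95 mm/hr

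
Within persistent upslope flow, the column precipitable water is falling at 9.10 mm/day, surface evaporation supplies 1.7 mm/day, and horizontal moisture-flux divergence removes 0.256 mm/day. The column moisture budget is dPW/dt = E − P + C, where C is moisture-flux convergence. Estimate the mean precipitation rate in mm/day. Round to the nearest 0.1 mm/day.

dPW/dt = -9.10 mm/day.
P = E + C − dPW/dt = 1.7 + (-0.256) − (-9.10) = 10.5 mm/day.

P ≈ 10.5 mm/day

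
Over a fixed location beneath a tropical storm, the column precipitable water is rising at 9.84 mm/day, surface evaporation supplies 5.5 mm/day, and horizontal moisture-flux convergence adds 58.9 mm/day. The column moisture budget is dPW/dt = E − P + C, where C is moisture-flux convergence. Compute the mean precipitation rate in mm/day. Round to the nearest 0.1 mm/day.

P ≈ 54.6 mm/day

dPW/dt = +9.84 mm/day.
P = E + C − dPW/dt = 5.5 + (58.9) − (+9.84) = 54.6 mm/day.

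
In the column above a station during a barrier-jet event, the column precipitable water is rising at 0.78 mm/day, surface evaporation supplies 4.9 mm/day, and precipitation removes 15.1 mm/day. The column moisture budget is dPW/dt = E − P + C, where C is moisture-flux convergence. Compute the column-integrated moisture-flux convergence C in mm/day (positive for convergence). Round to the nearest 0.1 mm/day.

dPW/dt = +0.78 mm/day.
C = dPW/dt − E + P = (+0.78) − 4.9 + 15.1 = 11.0 mm/day.

C ≈ 11.0 mm/day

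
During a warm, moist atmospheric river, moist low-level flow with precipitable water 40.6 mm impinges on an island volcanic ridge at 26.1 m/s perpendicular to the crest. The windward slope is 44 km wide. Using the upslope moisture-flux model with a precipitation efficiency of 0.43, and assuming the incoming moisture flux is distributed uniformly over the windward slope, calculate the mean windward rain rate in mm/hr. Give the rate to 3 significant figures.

R ≈ 37.3 mm/hr

Incoming column moisture flux per unit ridge length: F = V × PW = 26.1 × 40.6 = 1059.66 mm·m/s.
Spread over the 44 km slope with efficiency ε = 0.43: R = ε·F/W = 0.43 × 1059.66 / 44000 m = 1.036e-02 mm/s.
R = 1.036e-02 × 3600 = 37.3 mm/hr.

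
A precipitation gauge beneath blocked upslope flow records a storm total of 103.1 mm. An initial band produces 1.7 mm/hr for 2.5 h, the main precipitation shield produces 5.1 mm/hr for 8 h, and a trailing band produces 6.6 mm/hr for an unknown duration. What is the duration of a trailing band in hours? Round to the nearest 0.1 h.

Known phases: 1.7 × 2.5 + 5.1 × 8 = 4.25 + 40.8 = 45.05 mm.
Remaining depth = 103.1 − 45.05 = 58.05 mm.
Duration = 58.05 / 6.6 = 8.8 h.

duration ≈ 8.8 h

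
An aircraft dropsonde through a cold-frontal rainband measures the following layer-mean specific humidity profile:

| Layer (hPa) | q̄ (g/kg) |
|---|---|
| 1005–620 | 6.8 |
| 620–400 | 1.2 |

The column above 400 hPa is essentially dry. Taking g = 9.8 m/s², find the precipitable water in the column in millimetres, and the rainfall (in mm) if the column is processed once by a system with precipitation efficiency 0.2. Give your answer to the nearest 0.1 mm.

PW ≈ 29.4 mm; rainfall ≈ 5.9 mm

Precipitable water is the column-integrated vapour mass per unit area: PW = (1/g) Σ q̄ Δp, with q in kg/kg and Δp in Pa (1 kg/m² of water = 1 mm).
Layer 1005–620 hPa: Δp = 385 hPa = 38500 Pa, q̄ = 0.0068 kg/kg → 0.0068 × 38500 / 9.8 = 26.71 mm
Layer 620–400 hPa: Δp = 220 hPa = 22000 Pa, q̄ = 0.0012 kg/kg → 0.0012 × 22000 / 9.8 = 2.69 mm
PW = 26.71 + 2.69 = 29.40 ≈ 29.4 mm.
Rainfall = ε × PW = 0.2 × 29.4 = 5.9 mm.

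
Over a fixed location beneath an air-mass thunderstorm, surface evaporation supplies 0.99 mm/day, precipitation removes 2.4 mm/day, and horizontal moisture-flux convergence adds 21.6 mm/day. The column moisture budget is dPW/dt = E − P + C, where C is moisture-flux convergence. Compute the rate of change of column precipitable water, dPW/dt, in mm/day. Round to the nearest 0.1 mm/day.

dPW/dt ≈ 20.2 mm/day

dPW/dt = E − P + C = 0.99 − 2.4 + (21.6) = 20.2 mm/day.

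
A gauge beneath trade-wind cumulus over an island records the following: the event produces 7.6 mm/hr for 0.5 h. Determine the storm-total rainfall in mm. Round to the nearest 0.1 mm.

Total = Σ Rᵢ Δtᵢ = 7.6 × 0.5
      = 3.8 = 3.8 mm.

total ≈ 3.8 mm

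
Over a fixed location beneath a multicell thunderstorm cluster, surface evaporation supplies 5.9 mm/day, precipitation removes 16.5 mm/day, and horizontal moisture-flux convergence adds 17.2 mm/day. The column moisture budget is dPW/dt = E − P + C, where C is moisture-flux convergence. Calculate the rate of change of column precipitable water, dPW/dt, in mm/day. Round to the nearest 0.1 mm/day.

dPW/dt = E − P + C = 5.9 − 16.5 + (17.2) = 6.6 mm/day.

dPW/dt ≈ 6.6 mm/day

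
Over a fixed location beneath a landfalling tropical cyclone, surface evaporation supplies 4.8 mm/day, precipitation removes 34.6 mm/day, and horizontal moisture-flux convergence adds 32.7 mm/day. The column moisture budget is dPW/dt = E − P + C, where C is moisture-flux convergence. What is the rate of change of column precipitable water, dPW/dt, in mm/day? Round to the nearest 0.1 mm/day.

dPW/dt = E − P + C = 4.8 − 34.6 + (32.7) = 2.9 mm/day.

dPW/dt ≈ 2.9 mm/day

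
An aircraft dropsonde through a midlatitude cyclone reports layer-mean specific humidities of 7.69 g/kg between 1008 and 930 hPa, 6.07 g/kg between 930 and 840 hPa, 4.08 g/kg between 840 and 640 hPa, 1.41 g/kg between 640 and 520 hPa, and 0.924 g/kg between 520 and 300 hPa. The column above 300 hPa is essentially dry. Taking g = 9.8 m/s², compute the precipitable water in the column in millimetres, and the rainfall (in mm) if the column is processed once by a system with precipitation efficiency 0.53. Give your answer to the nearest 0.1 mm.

Precipitable water is the column-integrated vapour mass per unit area: PW = (1/g) Σ q̄ Δp, with q in kg/kg and Δp in Pa (1 kg/m² of water = 1 mm).
Layer 1008–930 hPa: Δp = 78 hPa = 7800 Pa, q̄ = 0.00769 kg/kg → 0.00769 × 7800 / 9.8 = 6.12 mm
Layer 930–840 hPa: Δp = 90 hPa = 9000 Pa, q̄ = 0.00607 kg/kg → 0.00607 × 9000 / 9.8 = 5.57 mm
Layer 840–640 hPa: Δp = 200 hPa = 20000 Pa, q̄ = 0.00408 kg/kg → 0.00408 × 20000 / 9.8 = 8.33 mm
Layer 640–520 hPa: Δp = 120 hPa = 12000 Pa, q̄ = 0.00141 kg/kg → 0.00141 × 12000 / 9.8 = 1.73 mm
Layer 520–300 hPa: Δp = 220 hPa = 22000 Pa, q̄ = 0.000924 kg/kg → 0.000924 × 22000 / 9.8 = 2.07 mm
PW = 6.12 + 5.57 + 8.33 + 1.73 + 2.07 = 23.82 ≈ 23.8 mm.
Rainfall = ε × PW = 0.53 × 23.8 = 12.6 mm.

PW ≈ 23.8 mm; rainfall ≈ 12.6 mm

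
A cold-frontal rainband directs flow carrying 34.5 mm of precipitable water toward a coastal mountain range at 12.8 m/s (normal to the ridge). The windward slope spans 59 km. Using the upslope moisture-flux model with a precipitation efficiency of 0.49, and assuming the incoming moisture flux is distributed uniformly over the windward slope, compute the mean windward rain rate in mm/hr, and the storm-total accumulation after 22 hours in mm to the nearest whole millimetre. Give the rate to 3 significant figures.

Incoming column moisture flux per unit ridge length: F = V × PW = 12.8 × 34.5 = 441.6 mm·m/s.
Spread over the 59 km slope with efficiency ε = 0.49: R = ε·F/W = 0.49 × 441.6 / 59000 m = 3.668e-03 mm/s.
R = 3.668e-03 × 3600 = 13.2 mm/hr.
Over 22 h: total = 13.2 × 22 = 290.4 ≈ 290 mm.

R ≈ 13.2 mm/hr; total ≈ 290 mm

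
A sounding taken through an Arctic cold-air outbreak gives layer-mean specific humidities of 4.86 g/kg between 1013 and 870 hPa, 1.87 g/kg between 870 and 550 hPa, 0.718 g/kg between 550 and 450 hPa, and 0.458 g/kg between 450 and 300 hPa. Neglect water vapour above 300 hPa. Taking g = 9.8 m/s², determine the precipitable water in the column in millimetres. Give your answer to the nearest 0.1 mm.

Precipitable water is the column-integrated vapour mass per unit area: PW = (1/g) Σ q̄ Δp, with q in kg/kg and Δp in Pa (1 kg/m² of water = 1 mm).
Layer 1013–870 hPa: Δp = 143 hPa = 14300 Pa, q̄ = 0.00486 kg/kg → 0.00486 × 14300 / 9.8 = 7.09 mm
Layer 870–550 hPa: Δp = 320 hPa = 32000 Pa, q̄ = 0.00187 kg/kg → 0.00187 × 32000 / 9.8 = 6.11 mm
Layer 550–450 hPa: Δp = 100 hPa = 10000 Pa, q̄ = 0.000718 kg/kg → 0.000718 × 10000 / 9.8 = 0.73 mm
Layer 450–300 hPa: Δp = 150 hPa = 15000 Pa, q̄ = 0.000458 kg/kg → 0.000458 × 15000 / 9.8 = 0.70 mm
PW = 7.09 + 6.11 + 0.73 + 0.70 = 14.63 ≈ 14.6 mm.

PW ≈ 14.6 mm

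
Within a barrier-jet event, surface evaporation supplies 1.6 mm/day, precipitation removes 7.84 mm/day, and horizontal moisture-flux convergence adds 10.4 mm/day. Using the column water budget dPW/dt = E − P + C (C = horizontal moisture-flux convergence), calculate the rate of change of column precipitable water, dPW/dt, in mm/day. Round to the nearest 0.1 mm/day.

dPW/dt = E − P + C = 1.6 − 7.84 + (10.4) = 4.2 mm/day.

dPW/dt ≈ 4.2 mm/day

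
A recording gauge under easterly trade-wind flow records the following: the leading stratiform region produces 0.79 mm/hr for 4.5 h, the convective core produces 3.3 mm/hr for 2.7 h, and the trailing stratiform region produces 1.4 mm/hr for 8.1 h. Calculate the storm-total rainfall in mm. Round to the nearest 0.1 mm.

total ≈ 23.8 mm

Total = Σ Rᵢ Δtᵢ = 0.79 × 4.5 + 3.3 × 2.7 + 1.4 × 8.1
      = 3.555 + 8.91 + 11.34 = 23.8 mm.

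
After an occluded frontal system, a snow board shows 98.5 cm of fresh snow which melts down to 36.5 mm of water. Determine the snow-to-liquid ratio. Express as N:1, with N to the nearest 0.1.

ratio ≈ 27.0

Ratio = snow depth / SWE = 985 mm / 36.5 mm = 27.0, i.e. 27.0:1.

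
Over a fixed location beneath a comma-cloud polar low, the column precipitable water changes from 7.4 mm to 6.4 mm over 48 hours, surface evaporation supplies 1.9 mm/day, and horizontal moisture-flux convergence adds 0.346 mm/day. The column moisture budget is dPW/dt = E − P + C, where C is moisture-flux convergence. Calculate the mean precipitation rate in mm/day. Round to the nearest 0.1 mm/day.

P ≈ 2.7 mm/day

dPW/dt = (6.4 − 7.4) mm / (48/24 day) = -0.500 mm/day.
P = E + C − dPW/dt = 1.9 + (0.346) − (-0.500) = 2.7 mm/day.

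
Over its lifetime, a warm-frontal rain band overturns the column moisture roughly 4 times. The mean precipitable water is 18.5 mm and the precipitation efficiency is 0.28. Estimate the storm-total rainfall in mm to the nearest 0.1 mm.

rainfall ≈ 20.7 mm

Each cycle deposits ε × PW = 0.28 × 18.5 = 5.18 mm.
Over 4 cycles: 4 × 5.18 = 20.7 mm.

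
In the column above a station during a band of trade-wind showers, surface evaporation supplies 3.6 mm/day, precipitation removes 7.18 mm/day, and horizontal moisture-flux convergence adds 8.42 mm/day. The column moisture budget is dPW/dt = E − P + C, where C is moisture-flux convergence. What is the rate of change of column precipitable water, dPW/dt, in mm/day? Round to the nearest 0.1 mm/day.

dPW/dt ≈ 4.8 mm/day

dPW/dt = E − P + C = 3.6 − 7.18 + (8.42) = 4.8 mm/day.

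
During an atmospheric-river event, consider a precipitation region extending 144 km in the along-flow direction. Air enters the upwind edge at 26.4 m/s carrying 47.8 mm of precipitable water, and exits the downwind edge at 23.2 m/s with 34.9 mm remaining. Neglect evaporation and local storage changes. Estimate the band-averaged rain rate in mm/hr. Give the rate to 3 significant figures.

Column moisture flux per unit crosswind length is F = V × PW.
Inflow: F_in = 26.4 × 47.8 = 1261.92 mm·m/s
Outflow: F_out = 23.2 × 34.9 = 809.68 mm·m/s
Steady-state rate R = (F_in − F_out)/L = (1261.92 − 809.68) / 144000 m = 3.141e-03 mm/s.
R = 3.141e-03 × 3600 = 11.3 mm/hr.

R ≈ 11.3 mm/hr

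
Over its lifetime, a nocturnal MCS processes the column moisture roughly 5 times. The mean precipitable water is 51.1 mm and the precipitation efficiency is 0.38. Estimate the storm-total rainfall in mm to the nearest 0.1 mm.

rainfall ≈ 97.1 mm

Each cycle deposits ε × PW = 0.38 × 51.1 = 19.418 mm.
Over 5 cycles: 5 × 19.418 = 97.1 mm.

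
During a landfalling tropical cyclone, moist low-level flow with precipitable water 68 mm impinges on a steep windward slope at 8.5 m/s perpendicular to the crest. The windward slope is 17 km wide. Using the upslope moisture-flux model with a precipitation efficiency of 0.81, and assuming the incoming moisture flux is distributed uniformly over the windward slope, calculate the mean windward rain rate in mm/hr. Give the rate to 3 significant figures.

Incoming column moisture flux per unit ridge length: F = V × PW = 8.5 × 68 = 578 mm·m/s.
Spread over the 17 km slope with efficiency ε = 0.81: R = ε·F/W = 0.81 × 578 / 17000 m = 2.754e-02 mm/s.
R = 2.754e-02 × 3600 = 99.1 mm/hr.

R ≈ 99.1 mm/hr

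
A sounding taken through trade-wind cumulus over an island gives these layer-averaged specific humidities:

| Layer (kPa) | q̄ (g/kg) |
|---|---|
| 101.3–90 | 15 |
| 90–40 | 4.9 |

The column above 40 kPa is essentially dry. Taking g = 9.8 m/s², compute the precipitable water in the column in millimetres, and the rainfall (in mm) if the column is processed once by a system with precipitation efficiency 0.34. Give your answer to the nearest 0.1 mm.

PW ≈ 42.3 mm; rainfall ≈ 14.4 mm

Precipitable water is the column-integrated vapour mass per unit area: PW = (1/g) Σ q̄ Δp, with q in kg/kg and Δp in Pa (1 kg/m² of water = 1 mm).
Layer 101.3–90 kPa: Δp = 113 hPa = 11300 Pa, q̄ = 0.015 kg/kg → 0.015 × 11300 / 9.8 = 17.30 mm
Layer 90–40 kPa: Δp = 500 hPa = 50000 Pa, q̄ = 0.0049 kg/kg → 0.0049 × 50000 / 9.8 = 25.00 mm
PW = 17.30 + 25.00 = 42.30 ≈ 42.3 mm.
Rainfall = ε × PW = 0.34 × 42.3 = 14.4 mm.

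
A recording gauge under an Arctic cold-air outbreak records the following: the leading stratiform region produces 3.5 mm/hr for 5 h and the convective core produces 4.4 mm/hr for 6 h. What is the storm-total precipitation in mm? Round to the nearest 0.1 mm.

Total = Σ Rᵢ Δtᵢ = 3.5 × 5 + 4.4 × 6
      = 17.5 + 26.4 = 43.9 mm.

total ≈ 43.9 mm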